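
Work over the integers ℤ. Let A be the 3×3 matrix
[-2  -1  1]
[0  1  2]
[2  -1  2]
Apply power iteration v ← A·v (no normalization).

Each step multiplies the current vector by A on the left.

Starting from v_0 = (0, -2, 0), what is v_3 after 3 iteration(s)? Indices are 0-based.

v_3 = (8, 22, 18)

v_0 = (0, -2, 0).
v_1 = A·v_0 = (2, -2, 2).
v_2 = A·v_1 = (0, 2, 10).
v_3 = A·v_2 = (8, 22, 18).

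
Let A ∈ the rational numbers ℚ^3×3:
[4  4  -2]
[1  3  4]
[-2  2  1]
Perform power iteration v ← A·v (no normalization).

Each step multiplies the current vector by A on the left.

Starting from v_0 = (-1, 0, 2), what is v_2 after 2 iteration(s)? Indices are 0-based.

v_0 = (-1, 0, 2).
v_1 = A·v_0 = (-8, 7, 4).
v_2 = A·v_1 = (-12, 29, 34).

v_2 = (-12, 29, 34)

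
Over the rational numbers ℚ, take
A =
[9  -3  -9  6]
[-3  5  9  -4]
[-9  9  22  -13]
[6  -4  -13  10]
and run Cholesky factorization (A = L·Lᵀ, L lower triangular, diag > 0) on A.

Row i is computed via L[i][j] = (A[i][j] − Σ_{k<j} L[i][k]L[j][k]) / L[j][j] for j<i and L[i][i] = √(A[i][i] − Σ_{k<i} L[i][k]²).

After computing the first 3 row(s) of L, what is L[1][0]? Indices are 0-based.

Step 1: L[0][0] = √(9) = 3.
  L[1][0] = (-3) / L[0][0] = -1.
Step 2: L[1][1] = √(4) = 2.
  L[2][0] = (-9) / L[0][0] = -3.
  L[2][1] = (6) / L[1][1] = 3.
Step 3: L[2][2] = √(4) = 2.

L[1][0] = -1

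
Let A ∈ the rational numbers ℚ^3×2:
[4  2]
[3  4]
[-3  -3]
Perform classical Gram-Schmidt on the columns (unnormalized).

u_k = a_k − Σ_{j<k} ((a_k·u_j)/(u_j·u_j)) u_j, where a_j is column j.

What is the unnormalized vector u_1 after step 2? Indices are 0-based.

u_1 = (-24/17, 49/34, -15/34)

Step 1: u_0 = a_0 = (4, 3, -3).
Step 2: u_1 = a_1 − (29/34)·u_0 = (-24/17, 49/34, -15/34).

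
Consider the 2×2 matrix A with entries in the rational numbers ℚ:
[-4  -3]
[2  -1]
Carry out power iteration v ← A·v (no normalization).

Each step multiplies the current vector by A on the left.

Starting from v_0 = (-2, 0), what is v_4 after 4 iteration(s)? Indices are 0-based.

v_0 = (-2, 0).
v_1 = A·v_0 = (8, -4).
v_2 = A·v_1 = (-20, 20).
v_3 = A·v_2 = (20, -60).
v_4 = A·v_3 = (100, 100).

v_4 = (100, 100)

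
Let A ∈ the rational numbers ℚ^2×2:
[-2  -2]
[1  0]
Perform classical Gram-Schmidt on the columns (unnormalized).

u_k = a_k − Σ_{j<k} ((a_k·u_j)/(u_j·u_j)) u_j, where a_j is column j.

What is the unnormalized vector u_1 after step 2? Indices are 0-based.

u_1 = (-2/5, -4/5)

Step 1: u_0 = a_0 = (-2, 1).
Step 2: u_1 = a_1 − (4/5)·u_0 = (-2/5, -4/5).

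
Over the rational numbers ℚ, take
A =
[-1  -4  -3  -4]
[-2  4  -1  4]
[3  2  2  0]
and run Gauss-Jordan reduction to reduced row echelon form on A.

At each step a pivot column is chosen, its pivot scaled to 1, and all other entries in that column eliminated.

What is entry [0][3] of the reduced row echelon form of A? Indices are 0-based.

step 1: normalize row 0 (÷-1) = (1, 4, 3, 4)
  row 1: subtract -2×row0 = (0, 12, 5, 12)
  row 2: subtract 3×row0 = (0, -10, -7, -12)
step 2: normalize row 1 (÷12) = (0, 1, 5/12, 1)
  row 0: subtract 4×row1 = (1, 0, 4/3, 0)
  row 2: subtract -10×row1 = (0, 0, -17/6, -2)
step 3: normalize row 2 (÷-17/6) = (0, 0, 1, 12/17)
  row 0: subtract 4/3×row2 = (1, 0, 0, -16/17)
  row 1: subtract 5/12×row2 = (0, 1, 0, 12/17)

M[0][3] = -16/17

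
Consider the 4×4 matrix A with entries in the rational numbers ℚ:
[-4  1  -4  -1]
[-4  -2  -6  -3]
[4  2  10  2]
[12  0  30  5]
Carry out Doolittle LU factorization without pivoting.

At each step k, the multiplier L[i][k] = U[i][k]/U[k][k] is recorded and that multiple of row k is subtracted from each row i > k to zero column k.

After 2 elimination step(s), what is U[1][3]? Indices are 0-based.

U[1][3] = -2

[col 0] pivot -4
  R1 -= 1*R0 → (0, -3, -2, -2)  (L[1][0] := 1)
  R2 -= -1*R0 → (0, 3, 6, 1)  (L[2][0] := -1)
  R3 -= -3*R0 → (0, 3, 18, 2)  (L[3][0] := -3)
[col 1] pivot -3
  R2 -= -1*R1 → (0, 0, 4, -1)  (L[2][1] := -1)
  R3 -= -1*R1 → (0, 0, 16, 0)  (L[3][1] := -1)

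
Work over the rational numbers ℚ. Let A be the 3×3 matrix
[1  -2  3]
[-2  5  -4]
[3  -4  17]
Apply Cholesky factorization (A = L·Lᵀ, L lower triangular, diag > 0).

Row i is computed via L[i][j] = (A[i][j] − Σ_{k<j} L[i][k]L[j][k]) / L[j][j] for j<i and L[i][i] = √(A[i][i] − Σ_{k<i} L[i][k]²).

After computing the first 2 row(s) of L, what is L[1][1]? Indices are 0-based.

Step 1: L[0][0] = √(1) = 1.
  L[1][0] = (-2) / L[0][0] = -2.
Step 2: L[1][1] = √(1) = 1.

L[1][1] = 1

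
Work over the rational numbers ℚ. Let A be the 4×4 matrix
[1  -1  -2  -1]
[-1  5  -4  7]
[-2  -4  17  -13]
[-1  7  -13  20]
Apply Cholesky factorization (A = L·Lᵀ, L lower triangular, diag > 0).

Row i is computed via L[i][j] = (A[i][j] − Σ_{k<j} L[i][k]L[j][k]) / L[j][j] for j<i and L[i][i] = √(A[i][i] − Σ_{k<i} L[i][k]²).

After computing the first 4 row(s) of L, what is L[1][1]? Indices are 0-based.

Step 1: L[0][0] = √(1) = 1.
  L[1][0] = (-1) / L[0][0] = -1.
Step 2: L[1][1] = √(4) = 2.
  L[2][0] = (-2) / L[0][0] = -2.
  L[2][1] = (-6) / L[1][1] = -3.
Step 3: L[2][2] = √(4) = 2.
  L[3][0] = (-1) / L[0][0] = -1.
  L[3][1] = (6) / L[1][1] = 3.
  L[3][2] = (-6) / L[2][2] = -3.
Step 4: L[3][3] = √(1) = 1.

L[1][1] = 2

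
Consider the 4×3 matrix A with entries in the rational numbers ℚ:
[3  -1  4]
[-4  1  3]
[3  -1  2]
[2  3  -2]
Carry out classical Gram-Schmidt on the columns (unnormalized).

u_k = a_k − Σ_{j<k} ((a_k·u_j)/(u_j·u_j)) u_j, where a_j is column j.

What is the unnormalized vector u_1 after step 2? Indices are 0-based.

u_1 = (-13/19, 11/19, -13/19, 61/19)

Step 1: u_0 = a_0 = (3, -4, 3, 2).
Step 2: u_1 = a_1 − (-2/19)·u_0 = (-13/19, 11/19, -13/19, 61/19).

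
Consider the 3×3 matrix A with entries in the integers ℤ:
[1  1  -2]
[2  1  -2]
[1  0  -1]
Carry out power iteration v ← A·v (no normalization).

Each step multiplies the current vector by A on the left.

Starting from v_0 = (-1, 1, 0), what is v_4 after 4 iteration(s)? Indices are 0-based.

v_4 = (1, 1, 0)

v_0 = (-1, 1, 0).
v_1 = A·v_0 = (0, -1, -1).
v_2 = A·v_1 = (1, 1, 1).
v_3 = A·v_2 = (0, 1, 0).
v_4 = A·v_3 = (1, 1, 0).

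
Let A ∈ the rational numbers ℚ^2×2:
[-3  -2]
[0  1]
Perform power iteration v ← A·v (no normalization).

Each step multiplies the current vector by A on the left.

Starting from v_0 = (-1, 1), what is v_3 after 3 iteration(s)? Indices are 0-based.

v_3 = (13, 1)

v_0 = (-1, 1).
v_1 = A·v_0 = (1, 1).
v_2 = A·v_1 = (-5, 1).
v_3 = A·v_2 = (13, 1).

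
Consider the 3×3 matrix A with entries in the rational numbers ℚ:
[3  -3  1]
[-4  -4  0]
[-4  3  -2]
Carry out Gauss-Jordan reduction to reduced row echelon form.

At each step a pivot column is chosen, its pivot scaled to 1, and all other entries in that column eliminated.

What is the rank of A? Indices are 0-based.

[1] R0 /= 3  ⇒  (1, -1, 1/3)
     R1 -= -4·R0  ⇒  (0, -8, 4/3)
     R2 -= -4·R0  ⇒  (0, -1, -2/3)
[2] R1 /= -8  ⇒  (0, 1, -1/6)
     R0 -= -1·R1  ⇒  (1, 0, 1/6)
     R2 -= -1·R1  ⇒  (0, 0, -5/6)
[3] R2 /= -5/6  ⇒  (0, 0, 1)
     R0 -= 1/6·R2  ⇒  (1, 0, 0)
     R1 -= -1/6·R2  ⇒  (0, 1, 0)

rank = 3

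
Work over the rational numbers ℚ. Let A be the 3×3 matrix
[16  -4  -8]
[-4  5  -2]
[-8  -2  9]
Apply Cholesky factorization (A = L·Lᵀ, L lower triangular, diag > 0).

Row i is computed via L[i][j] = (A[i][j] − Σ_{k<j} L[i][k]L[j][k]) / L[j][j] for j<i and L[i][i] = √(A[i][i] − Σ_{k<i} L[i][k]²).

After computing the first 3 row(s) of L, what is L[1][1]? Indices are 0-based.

Step 1: L[0][0] = √(16) = 4.
  L[1][0] = (-4) / L[0][0] = -1.
Step 2: L[1][1] = √(4) = 2.
  L[2][0] = (-8) / L[0][0] = -2.
  L[2][1] = (-4) / L[1][1] = -2.
Step 3: L[2][2] = √(1) = 1.

L[1][1] = 2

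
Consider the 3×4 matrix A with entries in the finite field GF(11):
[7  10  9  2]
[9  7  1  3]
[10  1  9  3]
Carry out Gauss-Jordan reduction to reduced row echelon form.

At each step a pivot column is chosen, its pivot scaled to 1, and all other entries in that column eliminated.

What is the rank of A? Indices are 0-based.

[1] R0 /= 7  ⇒  (1, 3, 6, 5)
     R1 -= 9·R0  ⇒  (0, 2, 2, 2)
     R2 -= 10·R0  ⇒  (0, 4, 4, 8)
[2] R1 /= 2  ⇒  (0, 1, 1, 1)
     R0 -= 3·R1  ⇒  (1, 0, 3, 2)
     R2 -= 4·R1  ⇒  (0, 0, 0, 4)
column 2 empty below row 2
[3] R2 /= 4  ⇒  (0, 0, 0, 1)
     R0 -= 2·R2  ⇒  (1, 0, 3, 0)
     R1 -= 1·R2  ⇒  (0, 1, 1, 0)

rank = 3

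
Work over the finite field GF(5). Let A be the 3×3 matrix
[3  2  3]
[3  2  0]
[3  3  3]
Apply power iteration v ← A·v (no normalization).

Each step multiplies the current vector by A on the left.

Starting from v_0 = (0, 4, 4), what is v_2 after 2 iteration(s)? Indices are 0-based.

v_0 = (0, 4, 4).
v_1 = A·v_0 = (0, 3, 4).
v_2 = A·v_1 = (3, 1, 1).

v_2 = (3, 1, 1)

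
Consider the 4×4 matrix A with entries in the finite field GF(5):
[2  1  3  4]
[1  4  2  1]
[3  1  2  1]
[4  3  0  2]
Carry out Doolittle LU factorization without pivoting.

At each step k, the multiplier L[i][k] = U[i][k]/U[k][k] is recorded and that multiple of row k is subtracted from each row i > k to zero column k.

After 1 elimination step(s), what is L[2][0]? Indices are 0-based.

[col 0] pivot 2
  R1 -= 3*R0 → (0, 1, 3, 4)  (L[1][0] := 3)
  R2 -= 4*R0 → (0, 2, 0, 0)  (L[2][0] := 4)
  R3 -= 2*R0 → (0, 1, 4, 4)  (L[3][0] := 2)

L[2][0] = 4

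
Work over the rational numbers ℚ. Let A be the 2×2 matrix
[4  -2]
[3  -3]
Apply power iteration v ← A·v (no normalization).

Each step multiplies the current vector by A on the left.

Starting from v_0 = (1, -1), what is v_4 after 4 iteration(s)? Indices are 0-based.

v_0 = (1, -1).
v_1 = A·v_0 = (6, 6).
v_2 = A·v_1 = (12, 0).
v_3 = A·v_2 = (48, 36).
v_4 = A·v_3 = (120, 36).

v_4 = (120, 36)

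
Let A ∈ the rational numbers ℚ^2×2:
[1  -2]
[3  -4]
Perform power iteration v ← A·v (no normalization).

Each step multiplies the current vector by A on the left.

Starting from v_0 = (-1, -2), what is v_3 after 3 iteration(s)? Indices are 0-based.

v_0 = (-1, -2).
v_1 = A·v_0 = (3, 5).
v_2 = A·v_1 = (-7, -11).
v_3 = A·v_2 = (15, 23).

v_3 = (15, 23)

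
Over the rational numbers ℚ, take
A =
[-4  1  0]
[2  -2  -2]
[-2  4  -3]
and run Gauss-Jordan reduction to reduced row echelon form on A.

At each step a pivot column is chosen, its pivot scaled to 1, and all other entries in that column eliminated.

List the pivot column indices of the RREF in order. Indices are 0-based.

pivot columns: 0, 1, 2

step 1: normalize row 0 (÷-4) = (1, -1/4, 0)
  row 1: subtract 2×row0 = (0, -3/2, -2)
  row 2: subtract -2×row0 = (0, 7/2, -3)
step 2: normalize row 1 (÷-3/2) = (0, 1, 4/3)
  row 0: subtract -1/4×row1 = (1, 0, 1/3)
  row 2: subtract 7/2×row1 = (0, 0, -23/3)
step 3: normalize row 2 (÷-23/3) = (0, 0, 1)
  row 0: subtract 1/3×row2 = (1, 0, 0)
  row 1: subtract 4/3×row2 = (0, 1, 0)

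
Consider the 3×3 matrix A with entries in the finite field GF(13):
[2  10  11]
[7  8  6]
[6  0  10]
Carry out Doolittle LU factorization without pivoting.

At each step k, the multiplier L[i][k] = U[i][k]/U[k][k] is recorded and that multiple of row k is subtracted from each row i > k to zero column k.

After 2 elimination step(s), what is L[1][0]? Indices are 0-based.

L[1][0] = 10

Step 1: pivot at (0,0) is 2.
  row1 ← row1 − (10)·row0  ⇒  L[1][0]=10, U row1=(0, 12, 0)
  row2 ← row2 − (3)·row0  ⇒  L[2][0]=3, U row2=(0, 9, 3)
Step 2: pivot at (1,1) is 12.
  row2 ← row2 − (4)·row1  ⇒  L[2][1]=4, U row2=(0, 0, 3)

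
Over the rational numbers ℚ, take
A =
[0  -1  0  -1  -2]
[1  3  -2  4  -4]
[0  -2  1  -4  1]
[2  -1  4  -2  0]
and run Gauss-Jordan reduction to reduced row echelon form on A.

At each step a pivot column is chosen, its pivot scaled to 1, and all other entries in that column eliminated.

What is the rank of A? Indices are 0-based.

[1] R0 <-> R1
[1] R0 /= 1  ⇒  (1, 3, -2, 4, -4)
     R3 -= 2·R0  ⇒  (0, -7, 8, -10, 8)
[2] R1 /= -1  ⇒  (0, 1, 0, 1, 2)
     R0 -= 3·R1  ⇒  (1, 0, -2, 1, -10)
     R2 -= -2·R1  ⇒  (0, 0, 1, -2, 5)
     R3 -= -7·R1  ⇒  (0, 0, 8, -3, 22)
[3] R2 /= 1  ⇒  (0, 0, 1, -2, 5)
     R0 -= -2·R2  ⇒  (1, 0, 0, -3, 0)
     R3 -= 8·R2  ⇒  (0, 0, 0, 13, -18)
[4] R3 /= 13  ⇒  (0, 0, 0, 1, -18/13)
     R0 -= -3·R3  ⇒  (1, 0, 0, 0, -54/13)
     R1 -= 1·R3  ⇒  (0, 1, 0, 0, 44/13)
     R2 -= -2·R3  ⇒  (0, 0, 1, 0, 29/13)

rank = 4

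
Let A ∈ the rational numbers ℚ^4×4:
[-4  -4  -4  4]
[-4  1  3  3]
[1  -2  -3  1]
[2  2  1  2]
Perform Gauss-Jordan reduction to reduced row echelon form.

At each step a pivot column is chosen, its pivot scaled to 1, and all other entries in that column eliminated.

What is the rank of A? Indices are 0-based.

rank = 4

pivot(0,0)=-4: scale R0 → (1, 1, 1, -1)
  clear (1,0): R1 −= (-4)R0 → (0, 5, 7, -1)
  clear (2,0): R2 −= (1)R0 → (0, -3, -4, 2)
  clear (3,0): R3 −= (2)R0 → (0, 0, -1, 4)
pivot(1,1)=5: scale R1 → (0, 1, 7/5, -1/5)
  clear (0,1): R0 −= (1)R1 → (1, 0, -2/5, -4/5)
  clear (2,1): R2 −= (-3)R1 → (0, 0, 1/5, 7/5)
pivot(2,2)=1/5: scale R2 → (0, 0, 1, 7)
  clear (0,2): R0 −= (-2/5)R2 → (1, 0, 0, 2)
  clear (1,2): R1 −= (7/5)R2 → (0, 1, 0, -10)
  clear (3,2): R3 −= (-1)R2 → (0, 0, 0, 11)
pivot(3,3)=11: scale R3 → (0, 0, 0, 1)
  clear (0,3): R0 −= (2)R3 → (1, 0, 0, 0)
  clear (1,3): R1 −= (-10)R3 → (0, 1, 0, 0)
  clear (2,3): R2 −= (7)R3 → (0, 0, 1, 0)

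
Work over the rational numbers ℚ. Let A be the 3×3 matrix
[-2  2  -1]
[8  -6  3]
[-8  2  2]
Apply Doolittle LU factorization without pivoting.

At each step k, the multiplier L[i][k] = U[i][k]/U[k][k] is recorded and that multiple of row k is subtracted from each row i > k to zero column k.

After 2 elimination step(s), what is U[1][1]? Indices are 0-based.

Step 1: pivot at (0,0) is -2.
  row1 ← row1 − (-4)·row0  ⇒  L[1][0]=-4, U row1=(0, 2, -1)
  row2 ← row2 − (4)·row0  ⇒  L[2][0]=4, U row2=(0, -6, 6)
Step 2: pivot at (1,1) is 2.
  row2 ← row2 − (-3)·row1  ⇒  L[2][1]=-3, U row2=(0, 0, 3)

U[1][1] = 2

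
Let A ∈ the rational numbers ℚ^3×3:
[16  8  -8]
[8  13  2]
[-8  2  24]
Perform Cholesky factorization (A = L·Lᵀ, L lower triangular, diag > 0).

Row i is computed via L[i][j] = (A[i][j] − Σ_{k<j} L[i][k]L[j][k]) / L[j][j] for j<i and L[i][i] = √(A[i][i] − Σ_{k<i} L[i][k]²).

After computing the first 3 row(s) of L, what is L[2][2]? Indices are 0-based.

Step 1: L[0][0] = √(16) = 4.
  L[1][0] = (8) / L[0][0] = 2.
Step 2: L[1][1] = √(9) = 3.
  L[2][0] = (-8) / L[0][0] = -2.
  L[2][1] = (6) / L[1][1] = 2.
Step 3: L[2][2] = √(16) = 4.

L[2][2] = 4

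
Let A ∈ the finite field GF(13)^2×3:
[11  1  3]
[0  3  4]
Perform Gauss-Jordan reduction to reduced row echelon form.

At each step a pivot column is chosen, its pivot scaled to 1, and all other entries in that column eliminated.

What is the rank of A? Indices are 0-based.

[1] R0 /= 11  ⇒  (1, 6, 5)
[2] R1 /= 3  ⇒  (0, 1, 10)
     R0 -= 6·R1  ⇒  (1, 0, 10)

rank = 2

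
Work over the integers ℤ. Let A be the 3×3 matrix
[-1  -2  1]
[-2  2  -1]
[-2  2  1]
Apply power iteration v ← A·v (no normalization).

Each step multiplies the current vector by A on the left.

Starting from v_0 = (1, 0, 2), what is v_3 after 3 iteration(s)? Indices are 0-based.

v_3 = (3, -24, -44)

v_0 = (1, 0, 2).
v_1 = A·v_0 = (1, -4, 0).
v_2 = A·v_1 = (7, -10, -10).
v_3 = A·v_2 = (3, -24, -44).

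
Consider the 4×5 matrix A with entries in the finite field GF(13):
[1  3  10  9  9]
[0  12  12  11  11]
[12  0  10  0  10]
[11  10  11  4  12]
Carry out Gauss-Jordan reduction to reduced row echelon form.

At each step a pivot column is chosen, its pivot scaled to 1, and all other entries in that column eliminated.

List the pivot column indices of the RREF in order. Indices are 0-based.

pivot columns: 0, 1, 2, 3

[1] R0 /= 1  ⇒  (1, 3, 10, 9, 9)
     R2 -= 12·R0  ⇒  (0, 3, 7, 9, 6)
     R3 -= 11·R0  ⇒  (0, 3, 5, 9, 4)
[2] R1 /= 12  ⇒  (0, 1, 1, 2, 2)
     R0 -= 3·R1  ⇒  (1, 0, 7, 3, 3)
     R2 -= 3·R1  ⇒  (0, 0, 4, 3, 0)
     R3 -= 3·R1  ⇒  (0, 0, 2, 3, 11)
[3] R2 /= 4  ⇒  (0, 0, 1, 4, 0)
     R0 -= 7·R2  ⇒  (1, 0, 0, 1, 3)
     R1 -= 1·R2  ⇒  (0, 1, 0, 11, 2)
     R3 -= 2·R2  ⇒  (0, 0, 0, 8, 11)
[4] R3 /= 8  ⇒  (0, 0, 0, 1, 3)
     R0 -= 1·R3  ⇒  (1, 0, 0, 0, 0)
     R1 -= 11·R3  ⇒  (0, 1, 0, 0, 8)
     R2 -= 4·R3  ⇒  (0, 0, 1, 0, 1)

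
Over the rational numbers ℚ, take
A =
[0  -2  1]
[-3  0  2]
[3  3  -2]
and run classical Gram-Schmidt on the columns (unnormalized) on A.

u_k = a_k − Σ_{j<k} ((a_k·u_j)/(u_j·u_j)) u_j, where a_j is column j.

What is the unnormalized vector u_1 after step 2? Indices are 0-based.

u_1 = (-2, 3/2, 3/2)

Step 1: u_0 = a_0 = (0, -3, 3).
Step 2: u_1 = a_1 − (1/2)·u_0 = (-2, 3/2, 3/2).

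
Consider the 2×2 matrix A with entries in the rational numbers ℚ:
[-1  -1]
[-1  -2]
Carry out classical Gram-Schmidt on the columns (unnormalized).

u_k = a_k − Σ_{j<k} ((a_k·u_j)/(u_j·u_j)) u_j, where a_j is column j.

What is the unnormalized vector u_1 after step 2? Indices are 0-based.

Step 1: u_0 = a_0 = (-1, -1).
Step 2: u_1 = a_1 − (3/2)·u_0 = (1/2, -1/2).

u_1 = (1/2, -1/2)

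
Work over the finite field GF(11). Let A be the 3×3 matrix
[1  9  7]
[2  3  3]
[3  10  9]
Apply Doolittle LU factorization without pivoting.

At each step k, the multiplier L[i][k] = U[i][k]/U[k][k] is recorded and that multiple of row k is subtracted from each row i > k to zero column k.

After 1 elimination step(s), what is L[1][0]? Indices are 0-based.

L[1][0] = 2

[col 0] pivot 1
  R1 -= 2*R0 → (0, 7, 0)  (L[1][0] := 2)
  R2 -= 3*R0 → (0, 5, 10)  (L[2][0] := 3)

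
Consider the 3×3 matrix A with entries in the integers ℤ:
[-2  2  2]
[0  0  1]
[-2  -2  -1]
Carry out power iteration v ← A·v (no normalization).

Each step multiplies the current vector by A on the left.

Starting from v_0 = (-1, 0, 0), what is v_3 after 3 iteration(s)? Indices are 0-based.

v_0 = (-1, 0, 0).
v_1 = A·v_0 = (2, 0, 2).
v_2 = A·v_1 = (0, 2, -6).
v_3 = A·v_2 = (-8, -6, 2).

v_3 = (-8, -6, 2)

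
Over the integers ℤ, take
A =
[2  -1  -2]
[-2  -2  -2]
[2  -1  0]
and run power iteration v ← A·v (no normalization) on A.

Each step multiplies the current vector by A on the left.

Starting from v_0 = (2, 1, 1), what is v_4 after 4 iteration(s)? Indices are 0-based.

v_4 = (4, 128, 4)

v_0 = (2, 1, 1).
v_1 = A·v_0 = (1, -8, 3).
v_2 = A·v_1 = (4, 8, 10).
v_3 = A·v_2 = (-20, -44, 0).
v_4 = A·v_3 = (4, 128, 4).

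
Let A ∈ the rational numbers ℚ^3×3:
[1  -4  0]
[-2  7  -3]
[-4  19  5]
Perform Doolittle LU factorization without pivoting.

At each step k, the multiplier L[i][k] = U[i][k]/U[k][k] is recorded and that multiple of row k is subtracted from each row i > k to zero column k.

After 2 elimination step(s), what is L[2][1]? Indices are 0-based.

L[2][1] = -3

k=0: U[0][0]=1
  eliminate (1,0): mult=-2, new row 1: (0, -1, -3); set L[1][0]=-2
  eliminate (2,0): mult=-4, new row 2: (0, 3, 5); set L[2][0]=-4
k=1: U[1][1]=-1
  eliminate (2,1): mult=-3, new row 2: (0, 0, -4); set L[2][1]=-3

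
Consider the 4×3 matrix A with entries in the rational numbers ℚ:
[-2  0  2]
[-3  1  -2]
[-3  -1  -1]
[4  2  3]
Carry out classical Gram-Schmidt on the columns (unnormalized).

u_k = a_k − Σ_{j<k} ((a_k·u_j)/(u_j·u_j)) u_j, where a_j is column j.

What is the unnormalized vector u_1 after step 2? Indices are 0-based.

u_1 = (8/19, 31/19, -7/19, 22/19)

Step 1: u_0 = a_0 = (-2, -3, -3, 4).
Step 2: u_1 = a_1 − (4/19)·u_0 = (8/19, 31/19, -7/19, 22/19).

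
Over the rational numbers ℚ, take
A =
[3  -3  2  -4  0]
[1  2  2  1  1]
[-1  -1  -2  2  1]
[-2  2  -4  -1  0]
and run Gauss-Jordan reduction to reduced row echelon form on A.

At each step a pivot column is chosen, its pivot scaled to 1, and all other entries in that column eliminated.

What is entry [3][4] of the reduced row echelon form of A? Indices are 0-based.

M[3][4] = 10/17

[1] R0 /= 3  ⇒  (1, -1, 2/3, -4/3, 0)
     R1 -= 1·R0  ⇒  (0, 3, 4/3, 7/3, 1)
     R2 -= -1·R0  ⇒  (0, -2, -4/3, 2/3, 1)
     R3 -= -2·R0  ⇒  (0, 0, -8/3, -11/3, 0)
[2] R1 /= 3  ⇒  (0, 1, 4/9, 7/9, 1/3)
     R0 -= -1·R1  ⇒  (1, 0, 10/9, -5/9, 1/3)
     R2 -= -2·R1  ⇒  (0, 0, -4/9, 20/9, 5/3)
[3] R2 /= -4/9  ⇒  (0, 0, 1, -5, -15/4)
     R0 -= 10/9·R2  ⇒  (1, 0, 0, 5, 9/2)
     R1 -= 4/9·R2  ⇒  (0, 1, 0, 3, 2)
     R3 -= -8/3·R2  ⇒  (0, 0, 0, -17, -10)
[4] R3 /= -17  ⇒  (0, 0, 0, 1, 10/17)
     R0 -= 5·R3  ⇒  (1, 0, 0, 0, 53/34)
     R1 -= 3·R3  ⇒  (0, 1, 0, 0, 4/17)
     R2 -= -5·R3  ⇒  (0, 0, 1, 0, -55/68)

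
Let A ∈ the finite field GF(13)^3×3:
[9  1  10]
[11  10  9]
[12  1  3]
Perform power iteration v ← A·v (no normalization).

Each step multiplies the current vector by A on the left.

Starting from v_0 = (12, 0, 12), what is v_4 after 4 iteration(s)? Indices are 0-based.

v_0 = (12, 0, 12).
v_1 = A·v_0 = (7, 6, 11).
v_2 = A·v_1 = (10, 2, 6).
v_3 = A·v_2 = (9, 2, 10).
v_4 = A·v_3 = (1, 1, 10).

v_4 = (1, 1, 10)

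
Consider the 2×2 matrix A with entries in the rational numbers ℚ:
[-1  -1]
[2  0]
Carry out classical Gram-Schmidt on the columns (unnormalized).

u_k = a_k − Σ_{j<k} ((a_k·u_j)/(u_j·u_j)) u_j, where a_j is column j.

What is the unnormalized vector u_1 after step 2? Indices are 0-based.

Step 1: u_0 = a_0 = (-1, 2).
Step 2: u_1 = a_1 − (1/5)·u_0 = (-4/5, -2/5).

u_1 = (-4/5, -2/5)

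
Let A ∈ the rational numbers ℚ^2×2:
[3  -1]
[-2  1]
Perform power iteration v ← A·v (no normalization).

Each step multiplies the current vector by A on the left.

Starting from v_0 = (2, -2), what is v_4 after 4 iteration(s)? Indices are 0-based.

v_0 = (2, -2).
v_1 = A·v_0 = (8, -6).
v_2 = A·v_1 = (30, -22).
v_3 = A·v_2 = (112, -82).
v_4 = A·v_3 = (418, -306).

v_4 = (418, -306)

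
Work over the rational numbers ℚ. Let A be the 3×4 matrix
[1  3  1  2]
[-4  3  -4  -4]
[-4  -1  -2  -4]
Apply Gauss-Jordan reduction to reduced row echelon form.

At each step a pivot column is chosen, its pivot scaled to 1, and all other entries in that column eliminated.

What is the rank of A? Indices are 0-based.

rank = 3

pivot(0,0)=1: scale R0 → (1, 3, 1, 2)
  clear (1,0): R1 −= (-4)R0 → (0, 15, 0, 4)
  clear (2,0): R2 −= (-4)R0 → (0, 11, 2, 4)
pivot(1,1)=15: scale R1 → (0, 1, 0, 4/15)
  clear (0,1): R0 −= (3)R1 → (1, 0, 1, 6/5)
  clear (2,1): R2 −= (11)R1 → (0, 0, 2, 16/15)
pivot(2,2)=2: scale R2 → (0, 0, 1, 8/15)
  clear (0,2): R0 −= (1)R2 → (1, 0, 0, 2/3)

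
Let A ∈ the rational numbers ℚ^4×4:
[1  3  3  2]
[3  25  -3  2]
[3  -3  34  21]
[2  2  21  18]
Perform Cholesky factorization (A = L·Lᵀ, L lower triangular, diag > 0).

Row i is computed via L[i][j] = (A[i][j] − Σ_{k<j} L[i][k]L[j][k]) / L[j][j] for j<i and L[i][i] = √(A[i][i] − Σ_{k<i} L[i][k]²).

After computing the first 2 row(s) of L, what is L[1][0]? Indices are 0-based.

L[1][0] = 3

Step 1: L[0][0] = √(1) = 1.
  L[1][0] = (3) / L[0][0] = 3.
Step 2: L[1][1] = √(16) = 4.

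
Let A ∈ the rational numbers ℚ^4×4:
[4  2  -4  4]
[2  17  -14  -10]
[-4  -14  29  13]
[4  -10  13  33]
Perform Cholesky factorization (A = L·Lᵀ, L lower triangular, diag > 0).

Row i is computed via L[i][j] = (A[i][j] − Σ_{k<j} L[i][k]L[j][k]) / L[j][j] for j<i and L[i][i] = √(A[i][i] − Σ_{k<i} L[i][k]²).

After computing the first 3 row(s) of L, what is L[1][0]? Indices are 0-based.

Step 1: L[0][0] = √(4) = 2.
  L[1][0] = (2) / L[0][0] = 1.
Step 2: L[1][1] = √(16) = 4.
  L[2][0] = (-4) / L[0][0] = -2.
  L[2][1] = (-12) / L[1][1] = -3.
Step 3: L[2][2] = √(16) = 4.

L[1][0] = 1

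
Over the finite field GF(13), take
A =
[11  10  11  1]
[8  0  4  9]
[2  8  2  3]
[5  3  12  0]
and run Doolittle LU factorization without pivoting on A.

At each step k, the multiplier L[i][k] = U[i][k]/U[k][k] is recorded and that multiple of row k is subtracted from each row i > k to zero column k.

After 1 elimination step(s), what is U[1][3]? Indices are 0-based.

Step 1: pivot at (0,0) is 11.
  row1 ← row1 − (9)·row0  ⇒  L[1][0]=9, U row1=(0, 1, 9, 0)
  row2 ← row2 − (12)·row0  ⇒  L[2][0]=12, U row2=(0, 5, 0, 4)
  row3 ← row3 − (4)·row0  ⇒  L[3][0]=4, U row3=(0, 2, 7, 9)

U[1][3] = 0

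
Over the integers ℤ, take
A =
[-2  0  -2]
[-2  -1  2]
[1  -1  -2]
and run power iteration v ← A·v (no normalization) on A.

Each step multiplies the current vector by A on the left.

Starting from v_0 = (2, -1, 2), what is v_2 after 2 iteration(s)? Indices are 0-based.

v_2 = (18, 13, -7)

v_0 = (2, -1, 2).
v_1 = A·v_0 = (-8, 1, -1).
v_2 = A·v_1 = (18, 13, -7).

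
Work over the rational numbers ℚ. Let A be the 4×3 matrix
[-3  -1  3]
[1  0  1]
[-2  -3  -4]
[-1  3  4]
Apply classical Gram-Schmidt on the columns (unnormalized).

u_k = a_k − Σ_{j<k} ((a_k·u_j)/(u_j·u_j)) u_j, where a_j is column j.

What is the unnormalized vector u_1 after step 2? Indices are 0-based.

Step 1: u_0 = a_0 = (-3, 1, -2, -1).
Step 2: u_1 = a_1 − (2/5)·u_0 = (1/5, -2/5, -11/5, 17/5).

u_1 = (1/5, -2/5, -11/5, 17/5)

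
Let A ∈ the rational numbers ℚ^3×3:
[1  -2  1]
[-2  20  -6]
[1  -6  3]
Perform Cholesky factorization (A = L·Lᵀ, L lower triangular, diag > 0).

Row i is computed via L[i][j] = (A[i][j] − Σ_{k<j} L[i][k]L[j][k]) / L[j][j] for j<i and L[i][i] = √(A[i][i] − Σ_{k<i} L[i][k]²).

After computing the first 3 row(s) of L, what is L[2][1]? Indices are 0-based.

L[2][1] = -1

Step 1: L[0][0] = √(1) = 1.
  L[1][0] = (-2) / L[0][0] = -2.
Step 2: L[1][1] = √(16) = 4.
  L[2][0] = (1) / L[0][0] = 1.
  L[2][1] = (-4) / L[1][1] = -1.
Step 3: L[2][2] = √(1) = 1.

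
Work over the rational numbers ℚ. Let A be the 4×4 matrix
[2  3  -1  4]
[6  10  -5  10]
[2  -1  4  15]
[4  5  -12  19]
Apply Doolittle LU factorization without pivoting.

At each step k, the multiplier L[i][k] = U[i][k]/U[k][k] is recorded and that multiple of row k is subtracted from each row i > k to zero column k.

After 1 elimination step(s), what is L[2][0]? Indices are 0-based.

L[2][0] = 1

k=0: U[0][0]=2
  eliminate (1,0): mult=3, new row 1: (0, 1, -2, -2); set L[1][0]=3
  eliminate (2,0): mult=1, new row 2: (0, -4, 5, 11); set L[2][0]=1
  eliminate (3,0): mult=2, new row 3: (0, -1, -10, 11); set L[3][0]=2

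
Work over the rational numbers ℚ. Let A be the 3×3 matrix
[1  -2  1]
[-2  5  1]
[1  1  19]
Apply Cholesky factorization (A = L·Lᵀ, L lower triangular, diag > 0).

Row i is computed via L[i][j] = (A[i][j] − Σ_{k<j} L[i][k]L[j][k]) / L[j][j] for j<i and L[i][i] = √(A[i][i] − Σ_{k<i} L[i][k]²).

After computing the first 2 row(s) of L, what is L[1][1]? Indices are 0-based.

Step 1: L[0][0] = √(1) = 1.
  L[1][0] = (-2) / L[0][0] = -2.
Step 2: L[1][1] = √(1) = 1.

L[1][1] = 1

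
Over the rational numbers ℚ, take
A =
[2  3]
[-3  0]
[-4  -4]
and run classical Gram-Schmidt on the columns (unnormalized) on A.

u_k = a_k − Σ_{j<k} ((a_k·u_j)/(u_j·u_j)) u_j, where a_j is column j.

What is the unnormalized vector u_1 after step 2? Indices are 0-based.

Step 1: u_0 = a_0 = (2, -3, -4).
Step 2: u_1 = a_1 − (22/29)·u_0 = (43/29, 66/29, -28/29).

u_1 = (43/29, 66/29, -28/29)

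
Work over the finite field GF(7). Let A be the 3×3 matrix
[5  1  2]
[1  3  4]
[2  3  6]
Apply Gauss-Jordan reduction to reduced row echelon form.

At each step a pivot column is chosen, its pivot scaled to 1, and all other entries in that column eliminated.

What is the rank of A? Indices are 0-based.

step 1: normalize row 0 (÷5) = (1, 3, 6)
  row 1: subtract 1×row0 = (0, 0, 5)
  row 2: subtract 2×row0 = (0, 4, 1)
step 2: exchange rows 1,2
step 2: normalize row 1 (÷4) = (0, 1, 2)
  row 0: subtract 3×row1 = (1, 0, 0)
step 3: normalize row 2 (÷5) = (0, 0, 1)
  row 1: subtract 2×row2 = (0, 1, 0)

rank = 3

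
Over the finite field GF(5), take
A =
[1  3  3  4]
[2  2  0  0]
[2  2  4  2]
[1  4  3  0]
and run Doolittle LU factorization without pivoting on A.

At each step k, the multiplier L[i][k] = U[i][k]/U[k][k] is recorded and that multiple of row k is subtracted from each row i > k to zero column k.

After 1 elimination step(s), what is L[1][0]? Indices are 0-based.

L[1][0] = 2

k=0: U[0][0]=1
  eliminate (1,0): mult=2, new row 1: (0, 1, 4, 2); set L[1][0]=2
  eliminate (2,0): mult=2, new row 2: (0, 1, 3, 4); set L[2][0]=2
  eliminate (3,0): mult=1, new row 3: (0, 1, 0, 1); set L[3][0]=1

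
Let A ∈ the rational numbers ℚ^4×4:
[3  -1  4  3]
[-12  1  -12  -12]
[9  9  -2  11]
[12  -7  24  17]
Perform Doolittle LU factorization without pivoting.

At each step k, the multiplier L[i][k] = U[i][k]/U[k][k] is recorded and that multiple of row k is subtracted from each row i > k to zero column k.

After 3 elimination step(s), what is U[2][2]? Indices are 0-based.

k=0: U[0][0]=3
  eliminate (1,0): mult=-4, new row 1: (0, -3, 4, 0); set L[1][0]=-4
  eliminate (2,0): mult=3, new row 2: (0, 12, -14, 2); set L[2][0]=3
  eliminate (3,0): mult=4, new row 3: (0, -3, 8, 5); set L[3][0]=4
k=1: U[1][1]=-3
  eliminate (2,1): mult=-4, new row 2: (0, 0, 2, 2); set L[2][1]=-4
  eliminate (3,1): mult=1, new row 3: (0, 0, 4, 5); set L[3][1]=1
k=2: U[2][2]=2
  eliminate (3,2): mult=2, new row 3: (0, 0, 0, 1); set L[3][2]=2

U[2][2] = 2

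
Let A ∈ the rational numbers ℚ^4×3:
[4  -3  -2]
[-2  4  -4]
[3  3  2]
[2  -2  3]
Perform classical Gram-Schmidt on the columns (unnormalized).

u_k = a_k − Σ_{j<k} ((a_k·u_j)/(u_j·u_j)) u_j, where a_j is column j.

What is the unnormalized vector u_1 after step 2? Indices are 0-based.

Step 1: u_0 = a_0 = (4, -2, 3, 2).
Step 2: u_1 = a_1 − (-5/11)·u_0 = (-13/11, 34/11, 48/11, -12/11).

u_1 = (-13/11, 34/11, 48/11, -12/11)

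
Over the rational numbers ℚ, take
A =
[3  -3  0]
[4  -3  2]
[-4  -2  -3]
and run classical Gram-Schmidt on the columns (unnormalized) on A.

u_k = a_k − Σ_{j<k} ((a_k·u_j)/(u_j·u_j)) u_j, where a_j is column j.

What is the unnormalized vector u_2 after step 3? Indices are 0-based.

u_2 = (-540/733, 486/733, 81/733)

Step 1: u_0 = a_0 = (3, 4, -4).
Step 2: u_1 = a_1 − (-13/41)·u_0 = (-84/41, -71/41, -134/41).
Step 3: u_2 = a_2 − (20/41)·u_0 − (260/733)·u_1 = (-540/733, 486/733, 81/733).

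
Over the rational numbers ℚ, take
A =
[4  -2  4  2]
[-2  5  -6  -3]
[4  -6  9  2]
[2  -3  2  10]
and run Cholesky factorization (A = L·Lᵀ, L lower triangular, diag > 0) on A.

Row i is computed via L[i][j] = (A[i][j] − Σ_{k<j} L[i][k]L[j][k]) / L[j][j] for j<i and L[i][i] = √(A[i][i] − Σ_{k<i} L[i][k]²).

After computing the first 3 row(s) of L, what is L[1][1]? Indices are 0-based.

L[1][1] = 2

Step 1: L[0][0] = √(4) = 2.
  L[1][0] = (-2) / L[0][0] = -1.
Step 2: L[1][1] = √(4) = 2.
  L[2][0] = (4) / L[0][0] = 2.
  L[2][1] = (-4) / L[1][1] = -2.
Step 3: L[2][2] = √(1) = 1.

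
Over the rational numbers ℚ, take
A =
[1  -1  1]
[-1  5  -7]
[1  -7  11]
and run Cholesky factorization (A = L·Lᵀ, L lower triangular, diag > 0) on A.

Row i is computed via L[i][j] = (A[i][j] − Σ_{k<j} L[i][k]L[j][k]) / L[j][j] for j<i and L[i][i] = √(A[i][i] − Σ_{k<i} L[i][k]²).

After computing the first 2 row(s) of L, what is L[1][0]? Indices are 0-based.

Step 1: L[0][0] = √(1) = 1.
  L[1][0] = (-1) / L[0][0] = -1.
Step 2: L[1][1] = √(4) = 2.

L[1][0] = -1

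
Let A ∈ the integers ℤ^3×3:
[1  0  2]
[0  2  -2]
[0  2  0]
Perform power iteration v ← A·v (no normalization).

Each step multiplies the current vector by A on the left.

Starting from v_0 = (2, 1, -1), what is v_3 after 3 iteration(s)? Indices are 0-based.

v_3 = (20, -8, 8)

v_0 = (2, 1, -1).
v_1 = A·v_0 = (0, 4, 2).
v_2 = A·v_1 = (4, 4, 8).
v_3 = A·v_2 = (20, -8, 8).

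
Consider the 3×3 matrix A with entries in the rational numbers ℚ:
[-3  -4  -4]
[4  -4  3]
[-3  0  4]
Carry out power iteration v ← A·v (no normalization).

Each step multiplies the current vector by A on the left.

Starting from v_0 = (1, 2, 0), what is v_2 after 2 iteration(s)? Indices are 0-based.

v_0 = (1, 2, 0).
v_1 = A·v_0 = (-11, -4, -3).
v_2 = A·v_1 = (61, -37, 21).

v_2 = (61, -37, 21)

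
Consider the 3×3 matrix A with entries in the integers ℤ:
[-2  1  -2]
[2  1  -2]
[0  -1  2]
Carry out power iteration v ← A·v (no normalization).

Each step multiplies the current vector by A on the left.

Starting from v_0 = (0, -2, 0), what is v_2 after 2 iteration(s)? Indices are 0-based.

v_2 = (-2, -10, 6)

v_0 = (0, -2, 0).
v_1 = A·v_0 = (-2, -2, 2).
v_2 = A·v_1 = (-2, -10, 6).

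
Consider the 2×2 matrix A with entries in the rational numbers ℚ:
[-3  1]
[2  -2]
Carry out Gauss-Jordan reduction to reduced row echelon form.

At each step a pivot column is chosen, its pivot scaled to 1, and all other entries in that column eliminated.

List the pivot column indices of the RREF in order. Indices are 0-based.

pivot columns: 0, 1

step 1: normalize row 0 (÷-3) = (1, -1/3)
  row 1: subtract 2×row0 = (0, -4/3)
step 2: normalize row 1 (÷-4/3) = (0, 1)
  row 0: subtract -1/3×row1 = (1, 0)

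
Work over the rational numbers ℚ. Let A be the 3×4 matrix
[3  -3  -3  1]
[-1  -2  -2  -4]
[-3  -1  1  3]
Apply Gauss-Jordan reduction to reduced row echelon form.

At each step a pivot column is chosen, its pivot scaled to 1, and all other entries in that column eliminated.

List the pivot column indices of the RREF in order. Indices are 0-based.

pivot(0,0)=3: scale R0 → (1, -1, -1, 1/3)
  clear (1,0): R1 −= (-1)R0 → (0, -3, -3, -11/3)
  clear (2,0): R2 −= (-3)R0 → (0, -4, -2, 4)
pivot(1,1)=-3: scale R1 → (0, 1, 1, 11/9)
  clear (0,1): R0 −= (-1)R1 → (1, 0, 0, 14/9)
  clear (2,1): R2 −= (-4)R1 → (0, 0, 2, 80/9)
pivot(2,2)=2: scale R2 → (0, 0, 1, 40/9)
  clear (1,2): R1 −= (1)R2 → (0, 1, 0, -29/9)

pivot columns: 0, 1, 2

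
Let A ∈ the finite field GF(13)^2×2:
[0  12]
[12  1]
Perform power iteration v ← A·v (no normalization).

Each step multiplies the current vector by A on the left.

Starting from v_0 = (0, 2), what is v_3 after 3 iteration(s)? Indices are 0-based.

v_0 = (0, 2).
v_1 = A·v_0 = (11, 2).
v_2 = A·v_1 = (11, 4).
v_3 = A·v_2 = (9, 6).

v_3 = (9, 6)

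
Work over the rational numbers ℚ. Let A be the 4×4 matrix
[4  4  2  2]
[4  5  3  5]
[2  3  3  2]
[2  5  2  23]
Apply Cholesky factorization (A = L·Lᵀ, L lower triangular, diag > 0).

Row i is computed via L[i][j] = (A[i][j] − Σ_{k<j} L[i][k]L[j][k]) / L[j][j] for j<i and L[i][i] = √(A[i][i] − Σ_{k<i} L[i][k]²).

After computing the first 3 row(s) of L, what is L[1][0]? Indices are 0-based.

Step 1: L[0][0] = √(4) = 2.
  L[1][0] = (4) / L[0][0] = 2.
Step 2: L[1][1] = √(1) = 1.
  L[2][0] = (2) / L[0][0] = 1.
  L[2][1] = (1) / L[1][1] = 1.
Step 3: L[2][2] = √(1) = 1.

L[1][0] = 2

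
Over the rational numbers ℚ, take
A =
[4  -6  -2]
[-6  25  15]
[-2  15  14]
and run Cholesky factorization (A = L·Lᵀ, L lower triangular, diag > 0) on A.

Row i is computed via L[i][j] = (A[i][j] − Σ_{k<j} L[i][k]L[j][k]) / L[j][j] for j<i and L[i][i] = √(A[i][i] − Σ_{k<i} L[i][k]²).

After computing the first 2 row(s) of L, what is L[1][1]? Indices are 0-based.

L[1][1] = 4

Step 1: L[0][0] = √(4) = 2.
  L[1][0] = (-6) / L[0][0] = -3.
Step 2: L[1][1] = √(16) = 4.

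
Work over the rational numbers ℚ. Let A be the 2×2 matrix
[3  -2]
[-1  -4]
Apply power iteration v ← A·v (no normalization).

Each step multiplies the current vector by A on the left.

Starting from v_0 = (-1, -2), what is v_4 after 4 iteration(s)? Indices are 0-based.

v_4 = (-239, -681)

v_0 = (-1, -2).
v_1 = A·v_0 = (1, 9).
v_2 = A·v_1 = (-15, -37).
v_3 = A·v_2 = (29, 163).
v_4 = A·v_3 = (-239, -681).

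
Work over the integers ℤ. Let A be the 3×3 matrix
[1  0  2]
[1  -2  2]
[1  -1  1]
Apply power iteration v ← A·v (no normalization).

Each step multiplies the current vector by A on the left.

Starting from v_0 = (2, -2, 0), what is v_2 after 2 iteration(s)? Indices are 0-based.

v_2 = (10, -2, 0)

v_0 = (2, -2, 0).
v_1 = A·v_0 = (2, 6, 4).
v_2 = A·v_1 = (10, -2, 0).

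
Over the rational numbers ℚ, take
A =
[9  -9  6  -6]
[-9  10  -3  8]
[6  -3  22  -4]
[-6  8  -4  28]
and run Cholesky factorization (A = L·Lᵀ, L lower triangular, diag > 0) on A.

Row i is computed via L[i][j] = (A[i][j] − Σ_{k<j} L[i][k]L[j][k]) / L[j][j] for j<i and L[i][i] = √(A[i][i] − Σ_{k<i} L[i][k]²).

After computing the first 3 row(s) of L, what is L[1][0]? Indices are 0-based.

L[1][0] = -3

Step 1: L[0][0] = √(9) = 3.
  L[1][0] = (-9) / L[0][0] = -3.
Step 2: L[1][1] = √(1) = 1.
  L[2][0] = (6) / L[0][0] = 2.
  L[2][1] = (3) / L[1][1] = 3.
Step 3: L[2][2] = √(9) = 3.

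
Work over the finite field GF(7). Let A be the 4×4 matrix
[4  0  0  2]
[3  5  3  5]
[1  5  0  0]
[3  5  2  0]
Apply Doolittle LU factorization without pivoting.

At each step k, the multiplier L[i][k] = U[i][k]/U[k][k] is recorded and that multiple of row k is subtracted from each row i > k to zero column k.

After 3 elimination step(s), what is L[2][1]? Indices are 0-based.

L[2][1] = 1

[col 0] pivot 4
  R1 -= 6*R0 → (0, 5, 3, 0)  (L[1][0] := 6)
  R2 -= 2*R0 → (0, 5, 0, 3)  (L[2][0] := 2)
  R3 -= 6*R0 → (0, 5, 2, 2)  (L[3][0] := 6)
[col 1] pivot 5
  R2 -= 1*R1 → (0, 0, 4, 3)  (L[2][1] := 1)
  R3 -= 1*R1 → (0, 0, 6, 2)  (L[3][1] := 1)
[col 2] pivot 4
  R3 -= 5*R2 → (0, 0, 0, 1)  (L[3][2] := 5)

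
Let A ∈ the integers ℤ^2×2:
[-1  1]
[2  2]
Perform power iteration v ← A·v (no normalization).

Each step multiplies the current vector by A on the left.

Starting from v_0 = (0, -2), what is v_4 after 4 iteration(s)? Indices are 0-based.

v_0 = (0, -2).
v_1 = A·v_0 = (-2, -4).
v_2 = A·v_1 = (-2, -12).
v_3 = A·v_2 = (-10, -28).
v_4 = A·v_3 = (-18, -76).

v_4 = (-18, -76)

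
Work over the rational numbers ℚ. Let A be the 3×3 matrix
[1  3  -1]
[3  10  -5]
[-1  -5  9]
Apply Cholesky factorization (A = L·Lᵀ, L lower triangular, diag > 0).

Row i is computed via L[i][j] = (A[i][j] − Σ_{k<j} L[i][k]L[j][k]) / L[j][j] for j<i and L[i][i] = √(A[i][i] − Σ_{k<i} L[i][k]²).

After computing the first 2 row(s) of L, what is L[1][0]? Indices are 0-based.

L[1][0] = 3

Step 1: L[0][0] = √(1) = 1.
  L[1][0] = (3) / L[0][0] = 3.
Step 2: L[1][1] = √(1) = 1.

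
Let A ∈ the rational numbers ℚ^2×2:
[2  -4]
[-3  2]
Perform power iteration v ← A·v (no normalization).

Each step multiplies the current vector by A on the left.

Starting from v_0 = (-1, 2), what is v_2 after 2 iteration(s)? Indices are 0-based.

v_2 = (-48, 44)

v_0 = (-1, 2).
v_1 = A·v_0 = (-10, 7).
v_2 = A·v_1 = (-48, 44).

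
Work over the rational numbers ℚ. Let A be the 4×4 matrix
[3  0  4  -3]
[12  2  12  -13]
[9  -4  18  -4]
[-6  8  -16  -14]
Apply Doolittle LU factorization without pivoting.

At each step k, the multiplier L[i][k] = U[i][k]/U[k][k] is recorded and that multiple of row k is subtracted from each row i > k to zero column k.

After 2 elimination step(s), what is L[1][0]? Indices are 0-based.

k=0: U[0][0]=3
  eliminate (1,0): mult=4, new row 1: (0, 2, -4, -1); set L[1][0]=4
  eliminate (2,0): mult=3, new row 2: (0, -4, 6, 5); set L[2][0]=3
  eliminate (3,0): mult=-2, new row 3: (0, 8, -8, -20); set L[3][0]=-2
k=1: U[1][1]=2
  eliminate (2,1): mult=-2, new row 2: (0, 0, -2, 3); set L[2][1]=-2
  eliminate (3,1): mult=4, new row 3: (0, 0, 8, -16); set L[3][1]=4

L[1][0] = 4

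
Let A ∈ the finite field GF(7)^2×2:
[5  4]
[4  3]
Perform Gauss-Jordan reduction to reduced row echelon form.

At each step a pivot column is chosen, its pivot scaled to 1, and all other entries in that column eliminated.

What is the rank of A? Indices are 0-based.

rank = 2

[1] R0 /= 5  ⇒  (1, 5)
     R1 -= 4·R0  ⇒  (0, 4)
[2] R1 /= 4  ⇒  (0, 1)
     R0 -= 5·R1  ⇒  (1, 0)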